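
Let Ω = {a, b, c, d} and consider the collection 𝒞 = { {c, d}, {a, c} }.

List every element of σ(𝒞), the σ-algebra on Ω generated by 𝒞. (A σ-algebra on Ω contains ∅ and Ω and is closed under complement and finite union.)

Initial family (4 sets): { {}, {a, c}, {c, d}, Ω }.
Iteration 1: +3 →
  {a, b}  = {c, d}ᶜ
  {b, d}  = {a, c}ᶜ
  {a, c, d}  = {a, c} ∪ {c, d}
Iteration 2 (4 new):
  {b}  = {a, c, d}ᶜ
  {a, b, c}  = {a, b} ∪ {a, c}
  {a, b, d}  = {a, b} ∪ {b, d}
  {b, c, d}  = {c, d} ∪ {b, d}
Iteration 3 adds 3:
  {a}  = {b, c, d}ᶜ
  {c}  = {a, b, d}ᶜ
  {d}  = {a, b, c}ᶜ
Iteration 4 adds 2:
  {a, d}  = {d} ∪ {a}
  {b, c}  = {c} ∪ {b}
Iteration 5: closed — nothing new.

|σ(𝒞)| = 16.  σ(𝒞) = { {}, {a}, {b}, {c}, {d}, {a, b}, {a, c}, {a, d}, {b, c}, {b, d}, {c, d}, {a, b, c}, {a, b, d}, {a, c, d}, {b, c, d}, Ω }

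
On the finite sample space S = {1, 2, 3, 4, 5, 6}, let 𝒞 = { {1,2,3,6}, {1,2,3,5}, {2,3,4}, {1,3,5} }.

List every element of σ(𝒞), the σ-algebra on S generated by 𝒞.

Start: 𝒞 ∪ {∅, S} = { ∅, {1,3,5}, {2,3,4}, {1,2,3,5}, {1,2,3,6}, S }.
Iteration 1. New:
  {4,5}  = S∖{1,2,3,6}
  {4,6}  = S∖{1,2,3,5}
  {1,5,6}  = S∖{2,3,4}
  {2,4,6}  = S∖{1,3,5}
  {1,2,3,4,5}  = {2,3,4} ∪ {1,3,5}
  {1,2,3,4,6}  = {2,3,4} ∪ {1,2,3,6}
  {1,2,3,5,6}  = {1,3,5} ∪ {1,2,3,6}
  (now 13)
Iteration 2: 12 new —
  {4}  = S∖{1,2,3,5,6}
  {5}  = S∖{1,2,3,4,6}
  {6}  = S∖{1,2,3,4,5}
  {4,5,6}  = {4,5} ∪ {4,6}
  {1,3,4,5}  = {1,3,5} ∪ {4,5}
  {1,3,5,6}  = {1,3,5} ∪ {1,5,6}
  {1,4,5,6}  = {4,5} ∪ {1,5,6}
  {2,3,4,5}  = {2,3,4} ∪ {4,5}
  {2,3,4,6}  = {2,4,6} ∪ {2,3,4}
  {2,4,5,6}  = {2,4,6} ∪ {4,5}
  {1,2,4,5,6}  = {2,4,6} ∪ {1,5,6}
  {1,3,4,5,6}  = {1,3,5} ∪ {4,6}
  (now 25)
Iteration 3: 11 new —
  {2}  = S∖{1,3,4,5,6}
  {3}  = S∖{1,2,4,5,6}
  {1,3}  = S∖{2,4,5,6}
  {1,5}  = S∖{2,3,4,6}
  {1,6}  = S∖{2,3,4,5}
  {2,3}  = S∖{1,4,5,6}
  {2,4}  = S∖{1,3,5,6}
  {2,6}  = S∖{1,3,4,5}
  {5,6}  = {6} ∪ {5}
  {1,2,3}  = S∖{4,5,6}
  {2,3,4,5,6}  = {2,4,6} ∪ {2,3,4,5}
  (now 36)
Iteration 4. New:
  {1}  = S∖{2,3,4,5,6}
  {2,5}  = {2} ∪ {5}
  {3,4}  = {3} ∪ {4}
  {3,5}  = {5} ∪ {3}
  {3,6}  = {6} ∪ {3}
  {1,2,5}  = {2} ∪ {1,5}
  {1,2,6}  = {1,6} ∪ {2,6}
  {1,3,4}  = {1,3} ∪ {4}
  {1,3,6}  = {1,6} ∪ {3}
  {1,4,5}  = {4,5} ∪ {1,5}
  {1,4,6}  = {1,6} ∪ {4}
  {2,3,5}  = {5} ∪ {2,3}
  {2,3,6}  = {2,6} ∪ {3}
  {2,4,5}  = {2} ∪ {4,5}
  {2,5,6}  = {5,6} ∪ {2,6}
  {3,4,5}  = {4,5} ∪ {3}
  {3,4,6}  = {3} ∪ {4,6}
  {3,5,6}  = {5,6} ∪ {3}
  {1,2,3,4}  = S∖{5,6}
  {1,2,4,5}  = {1,5} ∪ {2,4}
  {1,2,4,6}  = {2,4,6} ∪ {1,6}
  {1,2,5,6}  = {2,6} ∪ {1,5,6}
  {1,3,4,6}  = {1,3} ∪ {4,6}
  {2,3,5,6}  = {5,6} ∪ {2,3}
  {3,4,5,6}  = {3} ∪ {4,5,6}
  (now 61)
Iteration 5: +3 →
  {1,2}  = S∖{3,4,5,6}
  {1,4}  = S∖{2,3,5,6}
  {1,2,4}  = S∖{3,5,6}
  (now 64)
Iteration 6: already closed under ᶜ and ∪.

Therefore σ(𝒞) = { ∅, {1}, {2}, {3}, {4}, {5}, {6}, {1,2}, {1,3}, {1,4}, {1,5}, {1,6}, {2,3}, {2,4}, {2,5}, {2,6}, {3,4}, {3,5}, {3,6}, {4,5}, {4,6}, {5,6}, {1,2,3}, {1,2,4}, {1,2,5}, {1,2,6}, {1,3,4}, {1,3,5}, {1,3,6}, {1,4,5}, {1,4,6}, {1,5,6}, {2,3,4}, {2,3,5}, {2,3,6}, {2,4,5}, {2,4,6}, {2,5,6}, {3,4,5}, {3,4,6}, {3,5,6}, {4,5,6}, {1,2,3,4}, {1,2,3,5}, {1,2,3,6}, {1,2,4,5}, {1,2,4,6}, {1,2,5,6}, {1,3,4,5}, {1,3,4,6}, {1,3,5,6}, {1,4,5,6}, {2,3,4,5}, {2,3,4,6}, {2,3,5,6}, {2,4,5,6}, {3,4,5,6}, {1,2,3,4,5}, {1,2,3,4,6}, {1,2,3,5,6}, {1,2,4,5,6}, {1,3,4,5,6}, {2,3,4,5,6}, S } (|σ(𝒞)| = 64).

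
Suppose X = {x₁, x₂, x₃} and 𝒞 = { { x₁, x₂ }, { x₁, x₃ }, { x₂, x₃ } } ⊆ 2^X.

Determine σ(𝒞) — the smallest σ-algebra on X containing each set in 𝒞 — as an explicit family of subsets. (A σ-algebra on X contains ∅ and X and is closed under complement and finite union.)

σ(𝒞) (8 sets): { {  }, { x₁ }, { x₂ }, { x₃ }, { x₁, x₂ }, { x₁, x₃ }, { x₂, x₃ }, X }

Derivation:
Start: 𝒞 ∪ {∅, X} = { {  }, { x₁, x₂ }, { x₁, x₃ }, { x₂, x₃ }, X }.
Iteration 1. New:
  { x₁ }  = complement { x₂, x₃ }
  { x₂ }  = complement { x₁, x₃ }
  { x₃ }  = complement { x₁, x₂ }
After Iteration 2 the family is unchanged; done.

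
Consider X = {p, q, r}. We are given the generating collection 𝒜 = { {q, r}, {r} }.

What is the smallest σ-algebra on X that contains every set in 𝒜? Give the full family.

Seed the family with 𝒜 together with ∅ and X: { ∅, {r}, {q, r}, X }.
Iteration 1 (2 new):
  {p}  = ᶜ of {q, r}
  {p, q}  = ᶜ of {r}
  [6 total]
Iteration 2: +1 →
  {p, r}  = {r} ∪ {p}
  [7 total]
Iteration 3: +1 →
  {q}  = ᶜ of {p, r}
  [8 total]
After Iteration 4 the family is unchanged; done.

Therefore σ(𝒜) = { ∅, {p}, {q}, {r}, {p, q}, {p, r}, {q, r}, X } (|σ(𝒜)| = 8).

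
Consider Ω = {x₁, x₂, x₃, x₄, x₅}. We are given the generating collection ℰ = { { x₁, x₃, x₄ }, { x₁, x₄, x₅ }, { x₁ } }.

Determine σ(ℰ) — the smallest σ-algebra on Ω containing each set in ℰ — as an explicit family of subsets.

Initial family (5 sets): { {  }, { x₁ }, { x₁, x₃, x₄ }, { x₁, x₄, x₅ }, Ω }.
Round 1: +4 →
  { x₂, x₃ }  = { x₁, x₄, x₅ }ᶜ
  { x₂, x₅ }  = { x₁, x₃, x₄ }ᶜ
  { x₁, x₃, x₄, x₅ }  = { x₁, x₄, x₅ } ∪ { x₁, x₃, x₄ }
  { x₂, x₃, x₄, x₅ }  = { x₁ }ᶜ
  [9 total]
Round 2: +6 →
  { x₂ }  = { x₁, x₃, x₄, x₅ }ᶜ
  { x₁, x₂, x₃ }  = { x₂, x₃ } ∪ { x₁ }
  { x₁, x₂, x₅ }  = { x₂, x₅ } ∪ { x₁ }
  { x₂, x₃, x₅ }  = { x₂, x₅ } ∪ { x₂, x₃ }
  { x₁, x₂, x₃, x₄ }  = { x₁, x₃, x₄ } ∪ { x₂, x₃ }
  { x₁, x₂, x₄, x₅ }  = { x₁, x₄, x₅ } ∪ { x₂, x₅ }
  [15 total]
Round 3 (7 new):
  { x₃ }  = { x₁, x₂, x₄, x₅ }ᶜ
  { x₅ }  = { x₁, x₂, x₃, x₄ }ᶜ
  { x₁, x₂ }  = { x₂ } ∪ { x₁ }
  { x₁, x₄ }  = { x₂, x₃, x₅ }ᶜ
  { x₃, x₄ }  = { x₁, x₂, x₅ }ᶜ
  { x₄, x₅ }  = { x₁, x₂, x₃ }ᶜ
  { x₁, x₂, x₃, x₅ }  = { x₂, x₅ } ∪ { x₁, x₂, x₃ }
  [22 total]
Round 4: +8 →
  { x₄ }  = { x₁, x₂, x₃, x₅ }ᶜ
  { x₁, x₃ }  = { x₃ } ∪ { x₁ }
  { x₁, x₅ }  = { x₅ } ∪ { x₁ }
  { x₃, x₅ }  = { x₅ } ∪ { x₃ }
  { x₁, x₂, x₄ }  = { x₂ } ∪ { x₁, x₄ }
  { x₂, x₃, x₄ }  = { x₃, x₄ } ∪ { x₂ }
  { x₂, x₄, x₅ }  = { x₂, x₅ } ∪ { x₄, x₅ }
  { x₃, x₄, x₅ }  = { x₁, x₂ }ᶜ
  [30 total]
Round 5: +2 →
  { x₂, x₄ }  = { x₂ } ∪ { x₄ }
  { x₁, x₃, x₅ }  = { x₅ } ∪ { x₁, x₃ }
  [32 total]
Round 6: no new sets; the family is a σ-algebra.

Hence σ(ℰ) has 32 members: { {  }, { x₁ }, { x₂ }, { x₃ }, { x₄ }, { x₅ }, { x₁, x₂ }, { x₁, x₃ }, { x₁, x₄ }, { x₁, x₅ }, { x₂, x₃ }, { x₂, x₄ }, { x₂, x₅ }, { x₃, x₄ }, { x₃, x₅ }, { x₄, x₅ }, { x₁, x₂, x₃ }, { x₁, x₂, x₄ }, { x₁, x₂, x₅ }, { x₁, x₃, x₄ }, { x₁, x₃, x₅ }, { x₁, x₄, x₅ }, { x₂, x₃, x₄ }, { x₂, x₃, x₅ }, { x₂, x₄, x₅ }, { x₃, x₄, x₅ }, { x₁, x₂, x₃, x₄ }, { x₁, x₂, x₃, x₅ }, { x₁, x₂, x₄, x₅ }, { x₁, x₃, x₄, x₅ }, { x₂, x₃, x₄, x₅ }, Ω }.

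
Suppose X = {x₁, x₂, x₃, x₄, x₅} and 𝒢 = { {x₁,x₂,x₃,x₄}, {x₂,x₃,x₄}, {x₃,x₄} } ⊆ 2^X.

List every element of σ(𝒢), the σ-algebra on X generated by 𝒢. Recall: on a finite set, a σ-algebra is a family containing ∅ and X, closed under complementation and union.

Initial family (5 sets): { {}, {x₃,x₄}, {x₂,x₃,x₄}, {x₁,x₂,x₃,x₄}, X }.
Pass 1: 3 new —
  {x₅}  = complement {x₁,x₂,x₃,x₄}
  {x₁,x₅}  = complement {x₂,x₃,x₄}
  {x₁,x₂,x₅}  = complement {x₃,x₄}
  (now 8)
Pass 2 (3 new):
  {x₃,x₄,x₅}  = {x₃,x₄} ∪ {x₅}
  {x₁,x₃,x₄,x₅}  = {x₃,x₄} ∪ {x₁,x₅}
  {x₂,x₃,x₄,x₅}  = {x₂,x₃,x₄} ∪ {x₅}
  (now 11)
Pass 3 adds 3:
  {x₁}  = complement {x₂,x₃,x₄,x₅}
  {x₂}  = complement {x₁,x₃,x₄,x₅}
  {x₁,x₂}  = complement {x₃,x₄,x₅}
  (now 14)
Pass 4: 2 new —
  {x₂,x₅}  = {x₂} ∪ {x₅}
  {x₁,x₃,x₄}  = {x₃,x₄} ∪ {x₁}
  (now 16)
Pass 5: already closed under ᶜ and ∪.

Hence σ(𝒢) has 16 members: { {}, {x₁}, {x₂}, {x₅}, {x₁,x₂}, {x₁,x₅}, {x₂,x₅}, {x₃,x₄}, {x₁,x₂,x₅}, {x₁,x₃,x₄}, {x₂,x₃,x₄}, {x₃,x₄,x₅}, {x₁,x₂,x₃,x₄}, {x₁,x₃,x₄,x₅}, {x₂,x₃,x₄,x₅}, X }.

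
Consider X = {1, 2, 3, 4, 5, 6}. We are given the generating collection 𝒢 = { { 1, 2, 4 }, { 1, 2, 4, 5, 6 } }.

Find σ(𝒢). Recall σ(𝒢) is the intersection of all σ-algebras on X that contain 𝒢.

σ(𝒢) (8 sets): { {  }, { 3 }, { 5, 6 }, { 1, 2, 4 }, { 3, 5, 6 }, { 1, 2, 3, 4 }, { 1, 2, 4, 5, 6 }, X }

Working:
Initial family (4 sets): { {  }, { 1, 2, 4 }, { 1, 2, 4, 5, 6 }, X }.
Step 1: 2 new —
  { 3 }  = { 1, 2, 4, 5, 6 }ᶜ
  { 3, 5, 6 }  = { 1, 2, 4 }ᶜ
  — 6 sets.
Step 2. New:
  { 1, 2, 3, 4 }  = { 3 } ∪ { 1, 2, 4 }
  — 7 sets.
Step 3 adds 1:
  { 5, 6 }  = { 1, 2, 3, 4 }ᶜ
  — 8 sets.
Step 4: no new sets; the family is a σ-algebra.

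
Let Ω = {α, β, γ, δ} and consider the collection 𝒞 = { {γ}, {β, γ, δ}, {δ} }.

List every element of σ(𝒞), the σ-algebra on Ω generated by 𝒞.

|σ(𝒞)| = 16.  σ(𝒞) = { {}, {α}, {β}, {γ}, {δ}, {α, β}, {α, γ}, {α, δ}, {β, γ}, {β, δ}, {γ, δ}, {α, β, γ}, {α, β, δ}, {α, γ, δ}, {β, γ, δ}, Ω }

Check:
Start: 𝒞 ∪ {∅, Ω} = { {}, {γ}, {δ}, {β, γ, δ}, Ω }.
Iteration 1: +4 →
  {α}  = complement {β, γ, δ}
  {γ, δ}  = {γ} ∪ {δ}
  {α, β, γ}  = complement {δ}
  {α, β, δ}  = complement {γ}
  [9 total]
Iteration 2 (4 new):
  {α, β}  = complement {γ, δ}
  {α, γ}  = {γ} ∪ {α}
  {α, δ}  = {δ} ∪ {α}
  {α, γ, δ}  = {γ, δ} ∪ {α}
  [13 total]
Iteration 3: 3 new —
  {β}  = complement {α, γ, δ}
  {β, γ}  = complement {α, δ}
  {β, δ}  = complement {α, γ}
  [16 total]
Iteration 4: closed — nothing new.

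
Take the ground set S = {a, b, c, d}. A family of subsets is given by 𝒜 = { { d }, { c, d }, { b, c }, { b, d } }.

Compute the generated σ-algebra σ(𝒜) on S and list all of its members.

Answer: σ(𝒜) = { {  }, { a }, { b }, { c }, { d }, { a, b }, { a, c }, { a, d }, { b, c }, { b, d }, { c, d }, { a, b, c }, { a, b, d }, { a, c, d }, { b, c, d }, S }

Trace:
Begin from { {  }, { d }, { b, c }, { b, d }, { c, d }, S } (that is, 𝒜 plus ∅ and S).
Pass 1. New:
  { a, b }  = { c, d }ᶜ
  { a, c }  = { b, d }ᶜ
  { a, d }  = { b, c }ᶜ
  { a, b, c }  = { d }ᶜ
  { b, c, d }  = { c, d } ∪ { b, c }
  [11 total]
Pass 2: +3 →
  { a }  = { b, c, d }ᶜ
  { a, b, d }  = { a, b } ∪ { a, d }
  { a, c, d }  = { c, d } ∪ { a, d }
  [14 total]
Pass 3 (2 new):
  { b }  = { a, c, d }ᶜ
  { c }  = { a, b, d }ᶜ
  [16 total]
Pass 4 adds nothing — fixpoint reached.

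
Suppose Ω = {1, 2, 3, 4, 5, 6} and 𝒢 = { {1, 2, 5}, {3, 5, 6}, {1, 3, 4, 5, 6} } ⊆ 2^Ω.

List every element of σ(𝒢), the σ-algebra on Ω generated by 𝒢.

Begin from { ∅, {1, 2, 5}, {3, 5, 6}, {1, 3, 4, 5, 6}, Ω } (that is, 𝒢 plus ∅ and Ω).
Step 1 (4 new):
  {2}  = ᶜ of {1, 3, 4, 5, 6}
  {1, 2, 4}  = ᶜ of {3, 5, 6}
  {3, 4, 6}  = ᶜ of {1, 2, 5}
  {1, 2, 3, 5, 6}  = {1, 2, 5} ∪ {3, 5, 6}
  |family| = 9
Step 2: 6 new —
  {4}  = ᶜ of {1, 2, 3, 5, 6}
  {1, 2, 4, 5}  = {1, 2, 4} ∪ {1, 2, 5}
  {2, 3, 4, 6}  = {2} ∪ {3, 4, 6}
  {2, 3, 5, 6}  = {2} ∪ {3, 5, 6}
  {3, 4, 5, 6}  = {3, 5, 6} ∪ {3, 4, 6}
  {1, 2, 3, 4, 6}  = {1, 2, 4} ∪ {3, 4, 6}
  |family| = 15
Step 3. New:
  {5}  = ᶜ of {1, 2, 3, 4, 6}
  {1, 2}  = ᶜ of {3, 4, 5, 6}
  {1, 4}  = ᶜ of {2, 3, 5, 6}
  {1, 5}  = ᶜ of {2, 3, 4, 6}
  {2, 4}  = {4} ∪ {2}
  {3, 6}  = ᶜ of {1, 2, 4, 5}
  {2, 3, 4, 5, 6}  = {2, 3, 4, 6} ∪ {3, 5, 6}
  |family| = 22
Step 4: 9 new —
  {1}  = ᶜ of {2, 3, 4, 5, 6}
  {2, 5}  = {2} ∪ {5}
  {4, 5}  = {5} ∪ {4}
  {1, 4, 5}  = {1, 4} ∪ {1, 5}
  {2, 3, 6}  = {2} ∪ {3, 6}
  {2, 4, 5}  = {2, 4} ∪ {5}
  {1, 2, 3, 6}  = {1, 2} ∪ {3, 6}
  {1, 3, 4, 6}  = {1, 4} ∪ {3, 4, 6}
  {1, 3, 5, 6}  = ᶜ of {2, 4}
  |family| = 31
Step 5. New:
  {1, 3, 6}  = ᶜ of {2, 4, 5}
  |family| = 32
Step 6: already closed under ᶜ and ∪.

Hence σ(𝒢) has 32 members: { ∅, {1}, {2}, {4}, {5}, {1, 2}, {1, 4}, {1, 5}, {2, 4}, {2, 5}, {3, 6}, {4, 5}, {1, 2, 4}, {1, 2, 5}, {1, 3, 6}, {1, 4, 5}, {2, 3, 6}, {2, 4, 5}, {3, 4, 6}, {3, 5, 6}, {1, 2, 3, 6}, {1, 2, 4, 5}, {1, 3, 4, 6}, {1, 3, 5, 6}, {2, 3, 4, 6}, {2, 3, 5, 6}, {3, 4, 5, 6}, {1, 2, 3, 4, 6}, {1, 2, 3, 5, 6}, {1, 3, 4, 5, 6}, {2, 3, 4, 5, 6}, Ω }.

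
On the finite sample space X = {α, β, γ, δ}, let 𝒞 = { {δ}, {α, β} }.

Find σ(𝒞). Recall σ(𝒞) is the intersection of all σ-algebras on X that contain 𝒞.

Start: 𝒞 ∪ {∅, X} = { {}, {δ}, {α, β}, X }.
Round 1 adds 3:
  {γ, δ}  = ᶜ of {α, β}
  {α, β, γ}  = ᶜ of {δ}
  {α, β, δ}  = {α, β} ∪ {δ}
Round 2: 1 new —
  {γ}  = ᶜ of {α, β, δ}
Round 3: no new sets; the family is a σ-algebra.

Therefore σ(𝒞) = { {}, {γ}, {δ}, {α, β}, {γ, δ}, {α, β, γ}, {α, β, δ}, X } (|σ(𝒞)| = 8).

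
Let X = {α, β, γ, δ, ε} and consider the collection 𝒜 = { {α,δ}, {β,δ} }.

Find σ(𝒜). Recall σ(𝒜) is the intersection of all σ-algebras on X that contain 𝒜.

Seed the family with 𝒜 together with ∅ and X: { ∅, {α,δ}, {β,δ}, X }.
Iteration 1 (3 new):
  {α,β,δ}  = {β,δ} ∪ {α,δ}
  {α,γ,ε}  = {β,δ}ᶜ
  {β,γ,ε}  = {α,δ}ᶜ
  [7 total]
Iteration 2: +4 →
  {γ,ε}  = {α,β,δ}ᶜ
  {α,β,γ,ε}  = {β,γ,ε} ∪ {α,γ,ε}
  {α,γ,δ,ε}  = {α,δ} ∪ {α,γ,ε}
  {β,γ,δ,ε}  = {β,γ,ε} ∪ {β,δ}
  [11 total]
Iteration 3: +3 →
  {α}  = {β,γ,δ,ε}ᶜ
  {β}  = {α,γ,δ,ε}ᶜ
  {δ}  = {α,β,γ,ε}ᶜ
  [14 total]
Iteration 4: +2 →
  {α,β}  = {β} ∪ {α}
  {γ,δ,ε}  = {δ} ∪ {γ,ε}
  [16 total]
Iteration 5 adds nothing — fixpoint reached.

|σ(𝒜)| = 16.  σ(𝒜) = { ∅, {α}, {β}, {δ}, {α,β}, {α,δ}, {β,δ}, {γ,ε}, {α,β,δ}, {α,γ,ε}, {β,γ,ε}, {γ,δ,ε}, {α,β,γ,ε}, {α,γ,δ,ε}, {β,γ,δ,ε}, X }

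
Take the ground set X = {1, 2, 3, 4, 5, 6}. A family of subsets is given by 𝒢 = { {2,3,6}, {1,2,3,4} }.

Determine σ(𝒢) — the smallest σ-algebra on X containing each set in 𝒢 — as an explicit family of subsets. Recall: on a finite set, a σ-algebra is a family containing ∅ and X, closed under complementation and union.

σ(𝒢) (16 sets): { {}, {5}, {6}, {1,4}, {2,3}, {5,6}, {1,4,5}, {1,4,6}, {2,3,5}, {2,3,6}, {1,2,3,4}, {1,4,5,6}, {2,3,5,6}, {1,2,3,4,5}, {1,2,3,4,6}, X }

Trace:
Start: 𝒢 ∪ {∅, X} = { {}, {2,3,6}, {1,2,3,4}, X }.
Pass 1 (3 new):
  {5,6}  = {1,2,3,4}ᶜ
  {1,4,5}  = {2,3,6}ᶜ
  {1,2,3,4,6}  = {2,3,6} ∪ {1,2,3,4}
  — 7 sets.
Pass 2: +4 →
  {5}  = {1,2,3,4,6}ᶜ
  {1,4,5,6}  = {1,4,5} ∪ {5,6}
  {2,3,5,6}  = {5,6} ∪ {2,3,6}
  {1,2,3,4,5}  = {1,4,5} ∪ {1,2,3,4}
  — 11 sets.
Pass 3 adds 3:
  {6}  = {1,2,3,4,5}ᶜ
  {1,4}  = {2,3,5,6}ᶜ
  {2,3}  = {1,4,5,6}ᶜ
  — 14 sets.
Pass 4: +2 →
  {1,4,6}  = {1,4} ∪ {6}
  {2,3,5}  = {2,3} ∪ {5}
  — 16 sets.
Pass 5: no new sets; the family is a σ-algebra.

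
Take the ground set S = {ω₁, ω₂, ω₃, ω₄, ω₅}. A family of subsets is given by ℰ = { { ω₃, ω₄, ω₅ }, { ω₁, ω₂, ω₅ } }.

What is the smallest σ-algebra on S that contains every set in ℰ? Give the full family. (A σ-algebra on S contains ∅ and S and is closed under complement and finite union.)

Take S₀ = ℰ ∪ {∅, S} = { {}, { ω₁, ω₂, ω₅ }, { ω₃, ω₄, ω₅ }, S }.
Round 1 adds 2:
  { ω₁, ω₂ }  = complement { ω₃, ω₄, ω₅ }
  { ω₃, ω₄ }  = complement { ω₁, ω₂, ω₅ }
Round 2: +1 →
  { ω₁, ω₂, ω₃, ω₄ }  = { ω₃, ω₄ } ∪ { ω₁, ω₂ }
Round 3 adds 1:
  { ω₅ }  = complement { ω₁, ω₂, ω₃, ω₄ }
After Round 4 the family is unchanged; done.

σ(ℰ) = { {}, { ω₅ }, { ω₁, ω₂ }, { ω₃, ω₄ }, { ω₁, ω₂, ω₅ }, { ω₃, ω₄, ω₅ }, { ω₁, ω₂, ω₃, ω₄ }, S }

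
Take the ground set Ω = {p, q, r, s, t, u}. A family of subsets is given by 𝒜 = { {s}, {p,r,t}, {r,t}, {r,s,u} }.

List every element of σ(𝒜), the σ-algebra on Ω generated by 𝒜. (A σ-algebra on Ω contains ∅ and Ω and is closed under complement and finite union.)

Answer: σ(𝒜) = { {}, {p}, {q}, {r}, {s}, {t}, {u}, {p,q}, {p,r}, {p,s}, {p,t}, {p,u}, {q,r}, {q,s}, {q,t}, {q,u}, {r,s}, {r,t}, {r,u}, {s,t}, {s,u}, {t,u}, {p,q,r}, {p,q,s}, {p,q,t}, {p,q,u}, {p,r,s}, {p,r,t}, {p,r,u}, {p,s,t}, {p,s,u}, {p,t,u}, {q,r,s}, {q,r,t}, {q,r,u}, {q,s,t}, {q,s,u}, {q,t,u}, {r,s,t}, {r,s,u}, {r,t,u}, {s,t,u}, {p,q,r,s}, {p,q,r,t}, {p,q,r,u}, {p,q,s,t}, {p,q,s,u}, {p,q,t,u}, {p,r,s,t}, {p,r,s,u}, {p,r,t,u}, {p,s,t,u}, {q,r,s,t}, {q,r,s,u}, {q,r,t,u}, {q,s,t,u}, {r,s,t,u}, {p,q,r,s,t}, {p,q,r,s,u}, {p,q,r,t,u}, {p,q,s,t,u}, {p,r,s,t,u}, {q,r,s,t,u}, Ω }

Working:
Begin from { {}, {s}, {r,t}, {p,r,t}, {r,s,u}, Ω } (that is, 𝒜 plus ∅ and Ω).
Round 1: +8 →
  {p,q,t}  = {r,s,u}ᶜ
  {q,s,u}  = {p,r,t}ᶜ
  {r,s,t}  = {s} ∪ {r,t}
  {p,q,s,u}  = {r,t}ᶜ
  {p,r,s,t}  = {s} ∪ {p,r,t}
  {r,s,t,u}  = {r,t} ∪ {r,s,u}
  {p,q,r,t,u}  = {s}ᶜ
  {p,r,s,t,u}  = {p,r,t} ∪ {r,s,u}
  — 14 sets.
Round 2 adds 11:
  {q}  = {p,r,s,t,u}ᶜ
  {p,q}  = {r,s,t,u}ᶜ
  {q,u}  = {p,r,s,t}ᶜ
  {p,q,u}  = {r,s,t}ᶜ
  {p,q,r,t}  = {p,r,t} ∪ {p,q,t}
  {p,q,s,t}  = {p,q,t} ∪ {s}
  {q,r,s,u}  = {q,s,u} ∪ {r,s,u}
  {p,q,r,s,t}  = {r,s,t} ∪ {p,q,t}
  {p,q,r,s,u}  = {p,q,s,u} ∪ {r,s,u}
  {p,q,s,t,u}  = {q,s,u} ∪ {p,q,t}
  {q,r,s,t,u}  = {q,s,u} ∪ {r,s,t}
  — 25 sets.
Round 3: 13 new —
  {p}  = {q,r,s,t,u}ᶜ
  {r}  = {p,q,s,t,u}ᶜ
  {t}  = {p,q,r,s,u}ᶜ
  {u}  = {p,q,r,s,t}ᶜ
  {p,t}  = {q,r,s,u}ᶜ
  {q,s}  = {q} ∪ {s}
  {r,u}  = {p,q,s,t}ᶜ
  {s,u}  = {p,q,r,t}ᶜ
  {p,q,s}  = {p,q} ∪ {s}
  {q,r,t}  = {q} ∪ {r,t}
  {p,q,t,u}  = {q,u} ∪ {p,q,t}
  {q,r,s,t}  = {r,s,t} ∪ {q}
  {q,r,t,u}  = {r,t} ∪ {q,u}
  — 38 sets.
Round 4. New:
  {p,r}  = {r} ∪ {p}
  {p,s}  = {q,r,t,u}ᶜ
  {p,u}  = {q,r,s,t}ᶜ
  {q,r}  = {q} ∪ {r}
  {q,t}  = {q} ∪ {t}
  {r,s}  = {p,q,t,u}ᶜ
  {s,t}  = {s} ∪ {t}
  {t,u}  = {u} ∪ {t}
  {p,q,r}  = {p,q} ∪ {r}
  {p,r,u}  = {r,u} ∪ {p}
  {p,s,t}  = {s} ∪ {p,t}
  {p,s,u}  = {q,r,t}ᶜ
  {p,t,u}  = {p,t} ∪ {u}
  {q,r,s}  = {r} ∪ {q,s}
  {q,r,u}  = {q} ∪ {r,u}
  {q,s,t}  = {q,s} ∪ {t}
  {q,t,u}  = {q,u} ∪ {t}
  {r,t,u}  = {p,q,s}ᶜ
  {s,t,u}  = {s,u} ∪ {t}
  {p,q,r,s}  = {p,q,s} ∪ {r}
  {p,q,r,u}  = {p,q} ∪ {r,u}
  {p,r,s,u}  = {p} ∪ {r,s,u}
  {p,r,t,u}  = {q,s}ᶜ
  {p,s,t,u}  = {p,t} ∪ {s,u}
  {q,s,t,u}  = {q,s,u} ∪ {t}
  — 63 sets.
Round 5: +1 →
  {p,r,s}  = {q,t,u}ᶜ
  — 64 sets.
Round 6: closed — nothing new.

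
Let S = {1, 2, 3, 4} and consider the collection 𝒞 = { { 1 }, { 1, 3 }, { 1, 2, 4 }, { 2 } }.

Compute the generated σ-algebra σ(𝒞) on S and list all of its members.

σ(𝒞) (16 sets): { {  }, { 1 }, { 2 }, { 3 }, { 4 }, { 1, 2 }, { 1, 3 }, { 1, 4 }, { 2, 3 }, { 2, 4 }, { 3, 4 }, { 1, 2, 3 }, { 1, 2, 4 }, { 1, 3, 4 }, { 2, 3, 4 }, S }

Derivation:
Initial family (6 sets): { {  }, { 1 }, { 2 }, { 1, 3 }, { 1, 2, 4 }, S }.
Iteration 1 adds 6:
  { 3 }  = ᶜ of { 1, 2, 4 }
  { 1, 2 }  = { 2 } ∪ { 1 }
  { 2, 4 }  = ᶜ of { 1, 3 }
  { 1, 2, 3 }  = { 1, 3 } ∪ { 2 }
  { 1, 3, 4 }  = ᶜ of { 2 }
  { 2, 3, 4 }  = ᶜ of { 1 }
  |family| = 12
Iteration 2. New:
  { 4 }  = ᶜ of { 1, 2, 3 }
  { 2, 3 }  = { 2 } ∪ { 3 }
  { 3, 4 }  = ᶜ of { 1, 2 }
  |family| = 15
Iteration 3 adds 1:
  { 1, 4 }  = ᶜ of { 2, 3 }
  |family| = 16
Iteration 4: closed — nothing new.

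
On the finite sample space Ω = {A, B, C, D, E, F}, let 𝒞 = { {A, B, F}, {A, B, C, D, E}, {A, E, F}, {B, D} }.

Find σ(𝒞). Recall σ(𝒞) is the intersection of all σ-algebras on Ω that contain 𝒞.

σ(𝒞) (64 sets): { {}, {A}, {B}, {C}, {D}, {E}, {F}, {A, B}, {A, C}, {A, D}, {A, E}, {A, F}, {B, C}, {B, D}, {B, E}, {B, F}, {C, D}, {C, E}, {C, F}, {D, E}, {D, F}, {E, F}, {A, B, C}, {A, B, D}, {A, B, E}, {A, B, F}, {A, C, D}, {A, C, E}, {A, C, F}, {A, D, E}, {A, D, F}, {A, E, F}, {B, C, D}, {B, C, E}, {B, C, F}, {B, D, E}, {B, D, F}, {B, E, F}, {C, D, E}, {C, D, F}, {C, E, F}, {D, E, F}, {A, B, C, D}, {A, B, C, E}, {A, B, C, F}, {A, B, D, E}, {A, B, D, F}, {A, B, E, F}, {A, C, D, E}, {A, C, D, F}, {A, C, E, F}, {A, D, E, F}, {B, C, D, E}, {B, C, D, F}, {B, C, E, F}, {B, D, E, F}, {C, D, E, F}, {A, B, C, D, E}, {A, B, C, D, F}, {A, B, C, E, F}, {A, B, D, E, F}, {A, C, D, E, F}, {B, C, D, E, F}, Ω }

Working:
Initial family (6 sets): { {}, {B, D}, {A, B, F}, {A, E, F}, {A, B, C, D, E}, Ω }.
Round 1: 7 new —
  {F}  = ᶜ of {A, B, C, D, E}
  {B, C, D}  = ᶜ of {A, E, F}
  {C, D, E}  = ᶜ of {A, B, F}
  {A, B, D, F}  = {A, B, F} ∪ {B, D}
  {A, B, E, F}  = {A, E, F} ∪ {A, B, F}
  {A, C, E, F}  = ᶜ of {B, D}
  {A, B, D, E, F}  = {A, E, F} ∪ {B, D}
  |family| = 13
Round 2: 10 new —
  {C}  = ᶜ of {A, B, D, E, F}
  {C, D}  = ᶜ of {A, B, E, F}
  {C, E}  = ᶜ of {A, B, D, F}
  {B, D, F}  = {F} ∪ {B, D}
  {B, C, D, E}  = {C, D, E} ∪ {B, C, D}
  {B, C, D, F}  = {B, C, D} ∪ {F}
  {C, D, E, F}  = {C, D, E} ∪ {F}
  {A, B, C, D, F}  = {B, C, D} ∪ {A, B, D, F}
  {A, B, C, E, F}  = {A, C, E, F} ∪ {A, B, F}
  {A, C, D, E, F}  = {A, C, E, F} ∪ {C, D, E}
  |family| = 23
Round 3: +12 →
  {B}  = ᶜ of {A, C, D, E, F}
  {D}  = ᶜ of {A, B, C, E, F}
  {E}  = ᶜ of {A, B, C, D, F}
  {A, B}  = ᶜ of {C, D, E, F}
  {A, E}  = ᶜ of {B, C, D, F}
  {A, F}  = ᶜ of {B, C, D, E}
  {C, F}  = {F} ∪ {C}
  {A, C, E}  = ᶜ of {B, D, F}
  {C, D, F}  = {C, D} ∪ {F}
  {C, E, F}  = {C, E} ∪ {F}
  {A, B, C, F}  = {C} ∪ {A, B, F}
  {B, C, D, E, F}  = {B, D, F} ∪ {C, D, E}
  |family| = 35
Round 4. New:
  {A}  = ᶜ of {B, C, D, E, F}
  {B, C}  = {B} ∪ {C}
  {B, E}  = {B} ∪ {E}
  {B, F}  = {B} ∪ {F}
  {D, E}  = ᶜ of {A, B, C, F}
  {D, F}  = {F} ∪ {D}
  {E, F}  = {F} ∪ {E}
  {A, B, C}  = {A, B} ∪ {C}
  {A, B, D}  = ᶜ of {C, E, F}
  {A, B, E}  = ᶜ of {C, D, F}
  {A, C, F}  = {A, F} ∪ {C}
  {A, D, E}  = {A, E} ∪ {D}
  {A, D, F}  = {A, F} ∪ {D}
  {B, C, E}  = {B} ∪ {C, E}
  {B, C, F}  = {B} ∪ {C, F}
  {B, D, E}  = {E} ∪ {B, D}
  {A, B, C, D}  = {C, D} ∪ {A, B}
  {A, B, C, E}  = {A, B} ∪ {A, C, E}
  {A, B, D, E}  = ᶜ of {C, F}
  {A, C, D, E}  = {C, D, E} ∪ {A, C, E}
  {A, C, D, F}  = {C, D} ∪ {A, F}
  {A, D, E, F}  = {A, E, F} ∪ {D}
  {B, C, E, F}  = {B} ∪ {C, E, F}
  {B, D, E, F}  = {B, D, F} ∪ {E}
  |family| = 59
Round 5 adds 5:
  {A, C}  = ᶜ of {B, D, E, F}
  {A, D}  = ᶜ of {B, C, E, F}
  {A, C, D}  = {C, D} ∪ {A}
  {B, E, F}  = {B, E} ∪ {E, F}
  {D, E, F}  = ᶜ of {A, B, C}
  |family| = 64
Round 6: already closed under ᶜ and ∪.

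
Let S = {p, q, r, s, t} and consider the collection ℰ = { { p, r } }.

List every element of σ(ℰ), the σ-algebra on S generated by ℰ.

σ(ℰ) = { {}, { p, r }, { q, s, t }, S }

Trace:
Initial family (3 sets): { {}, { p, r }, S }.
Round 1: +1 →
  { q, s, t }  = { p, r }ᶜ
  [4 total]
After Round 2 the family is unchanged; done.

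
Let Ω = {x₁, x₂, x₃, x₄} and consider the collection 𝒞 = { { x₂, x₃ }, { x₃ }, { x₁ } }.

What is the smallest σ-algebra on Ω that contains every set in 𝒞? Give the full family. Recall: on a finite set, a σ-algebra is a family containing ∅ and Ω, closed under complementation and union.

Seed the family with 𝒞 together with ∅ and Ω: { ∅, { x₁ }, { x₃ }, { x₂, x₃ }, Ω }.
Iteration 1: +5 →
  { x₁, x₃ }  = { x₃ } ∪ { x₁ }
  { x₁, x₄ }  = Ω∖{ x₂, x₃ }
  { x₁, x₂, x₃ }  = { x₂, x₃ } ∪ { x₁ }
  { x₁, x₂, x₄ }  = Ω∖{ x₃ }
  { x₂, x₃, x₄ }  = Ω∖{ x₁ }
  (now 10)
Iteration 2 (3 new):
  { x₄ }  = Ω∖{ x₁, x₂, x₃ }
  { x₂, x₄ }  = Ω∖{ x₁, x₃ }
  { x₁, x₃, x₄ }  = { x₃ } ∪ { x₁, x₄ }
  (now 13)
Iteration 3: +2 →
  { x₂ }  = Ω∖{ x₁, x₃, x₄ }
  { x₃, x₄ }  = { x₃ } ∪ { x₄ }
  (now 15)
Iteration 4: 1 new —
  { x₁, x₂ }  = Ω∖{ x₃, x₄ }
  (now 16)
Iteration 5: already closed under ᶜ and ∪.

σ(𝒞) = { ∅, { x₁ }, { x₂ }, { x₃ }, { x₄ }, { x₁, x₂ }, { x₁, x₃ }, { x₁, x₄ }, { x₂, x₃ }, { x₂, x₄ }, { x₃, x₄ }, { x₁, x₂, x₃ }, { x₁, x₂, x₄ }, { x₁, x₃, x₄ }, { x₂, x₃, x₄ }, Ω }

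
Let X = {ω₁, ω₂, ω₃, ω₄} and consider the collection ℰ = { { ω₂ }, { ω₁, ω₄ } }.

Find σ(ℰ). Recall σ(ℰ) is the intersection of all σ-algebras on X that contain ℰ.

Initial family (4 sets): { {}, { ω₂ }, { ω₁, ω₄ }, X }.
Pass 1: 3 new —
  { ω₂, ω₃ }  = complement { ω₁, ω₄ }
  { ω₁, ω₂, ω₄ }  = { ω₂ } ∪ { ω₁, ω₄ }
  { ω₁, ω₃, ω₄ }  = complement { ω₂ }
  [7 total]
Pass 2. New:
  { ω₃ }  = complement { ω₁, ω₂, ω₄ }
  [8 total]
Pass 3 adds nothing — fixpoint reached.

σ(ℰ) = { {}, { ω₂ }, { ω₃ }, { ω₁, ω₄ }, { ω₂, ω₃ }, { ω₁, ω₂, ω₄ }, { ω₁, ω₃, ω₄ }, X }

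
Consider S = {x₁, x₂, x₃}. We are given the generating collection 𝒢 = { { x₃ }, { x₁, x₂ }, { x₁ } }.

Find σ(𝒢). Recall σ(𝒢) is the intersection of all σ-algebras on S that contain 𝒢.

Take S₀ = 𝒢 ∪ {∅, S} = { ∅, { x₁ }, { x₃ }, { x₁, x₂ }, S }.
Round 1 (2 new):
  { x₁, x₃ }  = { x₃ } ∪ { x₁ }
  { x₂, x₃ }  = complement { x₁ }
  — 7 sets.
Round 2: 1 new —
  { x₂ }  = complement { x₁, x₃ }
  — 8 sets.
Round 3: closed — nothing new.

σ(𝒢) = { ∅, { x₁ }, { x₂ }, { x₃ }, { x₁, x₂ }, { x₁, x₃ }, { x₂, x₃ }, S }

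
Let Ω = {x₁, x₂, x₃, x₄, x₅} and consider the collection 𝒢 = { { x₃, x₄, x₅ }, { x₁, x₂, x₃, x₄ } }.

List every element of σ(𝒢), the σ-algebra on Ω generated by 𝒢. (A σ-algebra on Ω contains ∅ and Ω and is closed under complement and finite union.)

|σ(𝒢)| = 8.  σ(𝒢) = { {}, { x₅ }, { x₁, x₂ }, { x₃, x₄ }, { x₁, x₂, x₅ }, { x₃, x₄, x₅ }, { x₁, x₂, x₃, x₄ }, Ω }

Working:
Start: 𝒢 ∪ {∅, Ω} = { {}, { x₃, x₄, x₅ }, { x₁, x₂, x₃, x₄ }, Ω }.
Round 1. New:
  { x₅ }  = { x₁, x₂, x₃, x₄ }ᶜ
  { x₁, x₂ }  = { x₃, x₄, x₅ }ᶜ
  — 6 sets.
Round 2: +1 →
  { x₁, x₂, x₅ }  = { x₁, x₂ } ∪ { x₅ }
  — 7 sets.
Round 3: +1 →
  { x₃, x₄ }  = { x₁, x₂, x₅ }ᶜ
  — 8 sets.
Round 4: closed — nothing new.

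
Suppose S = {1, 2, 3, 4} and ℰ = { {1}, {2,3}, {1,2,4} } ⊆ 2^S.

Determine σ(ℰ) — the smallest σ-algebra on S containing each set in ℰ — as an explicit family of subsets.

Answer: σ(ℰ) = { {}, {1}, {2}, {3}, {4}, {1,2}, {1,3}, {1,4}, {2,3}, {2,4}, {3,4}, {1,2,3}, {1,2,4}, {1,3,4}, {2,3,4}, S }

Check:
Seed the family with ℰ together with ∅ and S: { {}, {1}, {2,3}, {1,2,4}, S }.
Iteration 1: +4 →
  {3}  = ᶜ of {1,2,4}
  {1,4}  = ᶜ of {2,3}
  {1,2,3}  = {2,3} ∪ {1}
  {2,3,4}  = ᶜ of {1}
  — 9 sets.
Iteration 2 (3 new):
  {4}  = ᶜ of {1,2,3}
  {1,3}  = {3} ∪ {1}
  {1,3,4}  = {3} ∪ {1,4}
  — 12 sets.
Iteration 3 (3 new):
  {2}  = ᶜ of {1,3,4}
  {2,4}  = ᶜ of {1,3}
  {3,4}  = {3} ∪ {4}
  — 15 sets.
Iteration 4. New:
  {1,2}  = ᶜ of {3,4}
  — 16 sets.
Iteration 5: no new sets; the family is a σ-algebra.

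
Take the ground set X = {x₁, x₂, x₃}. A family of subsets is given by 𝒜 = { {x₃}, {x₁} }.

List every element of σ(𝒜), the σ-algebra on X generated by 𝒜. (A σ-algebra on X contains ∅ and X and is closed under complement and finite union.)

Initial family (4 sets): { {}, {x₁}, {x₃}, X }.
Iteration 1: 3 new —
  {x₁,x₂}  = X∖{x₃}
  {x₁,x₃}  = {x₃} ∪ {x₁}
  {x₂,x₃}  = X∖{x₁}
  |family| = 7
Iteration 2. New:
  {x₂}  = X∖{x₁,x₃}
  |family| = 8
Iteration 3: already closed under ᶜ and ∪.

σ(𝒜) = { {}, {x₁}, {x₂}, {x₃}, {x₁,x₂}, {x₁,x₃}, {x₂,x₃}, X }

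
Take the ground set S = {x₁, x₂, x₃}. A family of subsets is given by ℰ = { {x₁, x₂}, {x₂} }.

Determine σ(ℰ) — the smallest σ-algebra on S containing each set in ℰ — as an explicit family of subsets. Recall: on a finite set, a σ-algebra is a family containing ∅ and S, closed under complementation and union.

Answer: σ(ℰ) = { {}, {x₁}, {x₂}, {x₃}, {x₁, x₂}, {x₁, x₃}, {x₂, x₃}, S }

Working:
Start: ℰ ∪ {∅, S} = { {}, {x₂}, {x₁, x₂}, S }.
Pass 1 adds 2:
  {x₃}  = S∖{x₁, x₂}
  {x₁, x₃}  = S∖{x₂}
  (now 6)
Pass 2 adds 1:
  {x₂, x₃}  = {x₃} ∪ {x₂}
  (now 7)
Pass 3 (1 new):
  {x₁}  = S∖{x₂, x₃}
  (now 8)
Pass 4: no new sets; the family is a σ-algebra.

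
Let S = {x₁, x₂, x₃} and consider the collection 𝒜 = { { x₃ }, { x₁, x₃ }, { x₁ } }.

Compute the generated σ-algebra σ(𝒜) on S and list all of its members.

Initial family (5 sets): { {  }, { x₁ }, { x₃ }, { x₁, x₃ }, S }.
Round 1: 3 new —
  { x₂ }  = { x₁, x₃ }ᶜ
  { x₁, x₂ }  = { x₃ }ᶜ
  { x₂, x₃ }  = { x₁ }ᶜ
  [8 total]
Round 2: stable.

σ(𝒜) = { {  }, { x₁ }, { x₂ }, { x₃ }, { x₁, x₂ }, { x₁, x₃ }, { x₂, x₃ }, S }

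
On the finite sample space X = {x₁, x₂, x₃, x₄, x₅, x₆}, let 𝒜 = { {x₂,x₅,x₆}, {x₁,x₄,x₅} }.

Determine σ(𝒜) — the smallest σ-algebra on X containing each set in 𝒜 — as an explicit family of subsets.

Initial family (4 sets): { {}, {x₁,x₄,x₅}, {x₂,x₅,x₆}, X }.
Step 1. New:
  {x₁,x₃,x₄}  = X∖{x₂,x₅,x₆}
  {x₂,x₃,x₆}  = X∖{x₁,x₄,x₅}
  {x₁,x₂,x₄,x₅,x₆}  = {x₂,x₅,x₆} ∪ {x₁,x₄,x₅}
  — 7 sets.
Step 2: 4 new —
  {x₃}  = X∖{x₁,x₂,x₄,x₅,x₆}
  {x₁,x₃,x₄,x₅}  = {x₁,x₄,x₅} ∪ {x₁,x₃,x₄}
  {x₂,x₃,x₅,x₆}  = {x₂,x₃,x₆} ∪ {x₂,x₅,x₆}
  {x₁,x₂,x₃,x₄,x₆}  = {x₁,x₃,x₄} ∪ {x₂,x₃,x₆}
  — 11 sets.
Step 3. New:
  {x₅}  = X∖{x₁,x₂,x₃,x₄,x₆}
  {x₁,x₄}  = X∖{x₂,x₃,x₅,x₆}
  {x₂,x₆}  = X∖{x₁,x₃,x₄,x₅}
  — 14 sets.
Step 4. New:
  {x₃,x₅}  = {x₃} ∪ {x₅}
  {x₁,x₂,x₄,x₆}  = {x₁,x₄} ∪ {x₂,x₆}
  — 16 sets.
Step 5: stable.

σ(𝒜) = { {}, {x₃}, {x₅}, {x₁,x₄}, {x₂,x₆}, {x₃,x₅}, {x₁,x₃,x₄}, {x₁,x₄,x₅}, {x₂,x₃,x₆}, {x₂,x₅,x₆}, {x₁,x₂,x₄,x₆}, {x₁,x₃,x₄,x₅}, {x₂,x₃,x₅,x₆}, {x₁,x₂,x₃,x₄,x₆}, {x₁,x₂,x₄,x₅,x₆}, X }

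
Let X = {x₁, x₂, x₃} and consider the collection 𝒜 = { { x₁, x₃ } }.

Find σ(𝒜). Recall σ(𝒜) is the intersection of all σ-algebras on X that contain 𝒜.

σ(𝒜) (4 sets): { {  }, { x₂ }, { x₁, x₃ }, X }

Check:
Begin from { {  }, { x₁, x₃ }, X } (that is, 𝒜 plus ∅ and X).
Round 1: +1 →
  { x₂ }  = X∖{ x₁, x₃ }
  — 4 sets.
Round 2: closed — nothing new.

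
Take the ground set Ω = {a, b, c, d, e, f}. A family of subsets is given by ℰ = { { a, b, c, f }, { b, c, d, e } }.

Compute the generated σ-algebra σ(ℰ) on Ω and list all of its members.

Initial family (4 sets): { {}, { a, b, c, f }, { b, c, d, e }, Ω }.
Pass 1: 2 new —
  { a, f }  = ᶜ of { b, c, d, e }
  { d, e }  = ᶜ of { a, b, c, f }
Pass 2 adds 1:
  { a, d, e, f }  = { d, e } ∪ { a, f }
Pass 3: 1 new —
  { b, c }  = ᶜ of { a, d, e, f }
Pass 4: closed — nothing new.

σ(ℰ) = { {}, { a, f }, { b, c }, { d, e }, { a, b, c, f }, { a, d, e, f }, { b, c, d, e }, Ω }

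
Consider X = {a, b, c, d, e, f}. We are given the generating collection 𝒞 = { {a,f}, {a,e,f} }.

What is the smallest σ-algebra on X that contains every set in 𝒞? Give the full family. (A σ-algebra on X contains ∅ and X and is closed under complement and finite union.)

σ(𝒞) (8 sets): { ∅, {e}, {a,f}, {a,e,f}, {b,c,d}, {b,c,d,e}, {a,b,c,d,f}, X }

Working:
Take S₀ = 𝒞 ∪ {∅, X} = { ∅, {a,f}, {a,e,f}, X }.
Iteration 1 (2 new):
  {b,c,d}  = complement {a,e,f}
  {b,c,d,e}  = complement {a,f}
  (now 6)
Iteration 2. New:
  {a,b,c,d,f}  = {b,c,d} ∪ {a,f}
  (now 7)
Iteration 3: +1 →
  {e}  = complement {a,b,c,d,f}
  (now 8)
Iteration 4: already closed under ᶜ and ∪.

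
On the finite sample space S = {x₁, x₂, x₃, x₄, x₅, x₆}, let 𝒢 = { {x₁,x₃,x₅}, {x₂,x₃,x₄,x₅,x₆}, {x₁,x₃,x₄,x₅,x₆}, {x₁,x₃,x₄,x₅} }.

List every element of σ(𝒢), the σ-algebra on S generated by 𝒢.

Initial family (6 sets): { {}, {x₁,x₃,x₅}, {x₁,x₃,x₄,x₅}, {x₁,x₃,x₄,x₅,x₆}, {x₂,x₃,x₄,x₅,x₆}, S }.
Round 1: +4 →
  {x₁}  = {x₂,x₃,x₄,x₅,x₆}ᶜ
  {x₂}  = {x₁,x₃,x₄,x₅,x₆}ᶜ
  {x₂,x₆}  = {x₁,x₃,x₄,x₅}ᶜ
  {x₂,x₄,x₆}  = {x₁,x₃,x₅}ᶜ
  (now 10)
Round 2: +6 →
  {x₁,x₂}  = {x₂} ∪ {x₁}
  {x₁,x₂,x₆}  = {x₂,x₆} ∪ {x₁}
  {x₁,x₂,x₃,x₅}  = {x₁,x₃,x₅} ∪ {x₂}
  {x₁,x₂,x₄,x₆}  = {x₂,x₄,x₆} ∪ {x₁}
  {x₁,x₂,x₃,x₄,x₅}  = {x₂} ∪ {x₁,x₃,x₄,x₅}
  {x₁,x₂,x₃,x₅,x₆}  = {x₁,x₃,x₅} ∪ {x₂,x₆}
  (now 16)
Round 3 (6 new):
  {x₄}  = {x₁,x₂,x₃,x₅,x₆}ᶜ
  {x₆}  = {x₁,x₂,x₃,x₄,x₅}ᶜ
  {x₃,x₅}  = {x₁,x₂,x₄,x₆}ᶜ
  {x₄,x₆}  = {x₁,x₂,x₃,x₅}ᶜ
  {x₃,x₄,x₅}  = {x₁,x₂,x₆}ᶜ
  {x₃,x₄,x₅,x₆}  = {x₁,x₂}ᶜ
  (now 22)
Round 4. New:
  {x₁,x₄}  = {x₁} ∪ {x₄}
  {x₁,x₆}  = {x₁} ∪ {x₆}
  {x₂,x₄}  = {x₂} ∪ {x₄}
  {x₁,x₂,x₄}  = {x₁,x₂} ∪ {x₄}
  {x₁,x₄,x₆}  = {x₁} ∪ {x₄,x₆}
  {x₂,x₃,x₅}  = {x₂} ∪ {x₃,x₅}
  {x₃,x₅,x₆}  = {x₆} ∪ {x₃,x₅}
  {x₁,x₃,x₅,x₆}  = {x₁,x₃,x₅} ∪ {x₆}
  {x₂,x₃,x₄,x₅}  = {x₃,x₄,x₅} ∪ {x₂}
  {x₂,x₃,x₅,x₆}  = {x₂,x₆} ∪ {x₃,x₅}
  (now 32)
Round 5: no new sets; the family is a σ-algebra.

Hence σ(𝒢) has 32 members: { {}, {x₁}, {x₂}, {x₄}, {x₆}, {x₁,x₂}, {x₁,x₄}, {x₁,x₆}, {x₂,x₄}, {x₂,x₆}, {x₃,x₅}, {x₄,x₆}, {x₁,x₂,x₄}, {x₁,x₂,x₆}, {x₁,x₃,x₅}, {x₁,x₄,x₆}, {x₂,x₃,x₅}, {x₂,x₄,x₆}, {x₃,x₄,x₅}, {x₃,x₅,x₆}, {x₁,x₂,x₃,x₅}, {x₁,x₂,x₄,x₆}, {x₁,x₃,x₄,x₅}, {x₁,x₃,x₅,x₆}, {x₂,x₃,x₄,x₅}, {x₂,x₃,x₅,x₆}, {x₃,x₄,x₅,x₆}, {x₁,x₂,x₃,x₄,x₅}, {x₁,x₂,x₃,x₅,x₆}, {x₁,x₃,x₄,x₅,x₆}, {x₂,x₃,x₄,x₅,x₆}, S }.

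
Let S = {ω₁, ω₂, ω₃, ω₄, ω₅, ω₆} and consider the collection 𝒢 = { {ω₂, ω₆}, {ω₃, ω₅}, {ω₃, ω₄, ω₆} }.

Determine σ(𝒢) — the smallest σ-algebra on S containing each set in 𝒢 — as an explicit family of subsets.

Begin from { {}, {ω₂, ω₆}, {ω₃, ω₅}, {ω₃, ω₄, ω₆}, S } (that is, 𝒢 plus ∅ and S).
Round 1. New:
  {ω₁, ω₂, ω₅}  = {ω₃, ω₄, ω₆}ᶜ
  {ω₁, ω₂, ω₄, ω₆}  = {ω₃, ω₅}ᶜ
  {ω₁, ω₃, ω₄, ω₅}  = {ω₂, ω₆}ᶜ
  {ω₂, ω₃, ω₄, ω₆}  = {ω₃, ω₄, ω₆} ∪ {ω₂, ω₆}
  {ω₂, ω₃, ω₅, ω₆}  = {ω₃, ω₅} ∪ {ω₂, ω₆}
  {ω₃, ω₄, ω₅, ω₆}  = {ω₃, ω₅} ∪ {ω₃, ω₄, ω₆}
Round 2 (11 new):
  {ω₁, ω₂}  = {ω₃, ω₄, ω₅, ω₆}ᶜ
  {ω₁, ω₄}  = {ω₂, ω₃, ω₅, ω₆}ᶜ
  {ω₁, ω₅}  = {ω₂, ω₃, ω₄, ω₆}ᶜ
  {ω₁, ω₂, ω₃, ω₅}  = {ω₁, ω₂, ω₅} ∪ {ω₃, ω₅}
  {ω₁, ω₂, ω₅, ω₆}  = {ω₂, ω₆} ∪ {ω₁, ω₂, ω₅}
  {ω₁, ω₂, ω₃, ω₄, ω₅}  = {ω₁, ω₂, ω₅} ∪ {ω₁, ω₃, ω₄, ω₅}
  {ω₁, ω₂, ω₃, ω₄, ω₆}  = {ω₁, ω₂, ω₄, ω₆} ∪ {ω₂, ω₃, ω₄, ω₆}
  {ω₁, ω₂, ω₃, ω₅, ω₆}  = {ω₁, ω₂, ω₅} ∪ {ω₂, ω₃, ω₅, ω₆}
  {ω₁, ω₂, ω₄, ω₅, ω₆}  = {ω₁, ω₂, ω₄, ω₆} ∪ {ω₁, ω₂, ω₅}
  {ω₁, ω₃, ω₄, ω₅, ω₆}  = {ω₃, ω₄, ω₅, ω₆} ∪ {ω₁, ω₃, ω₄, ω₅}
  {ω₂, ω₃, ω₄, ω₅, ω₆}  = {ω₃, ω₄, ω₅, ω₆} ∪ {ω₂, ω₆}
Round 3 adds 14:
  {ω₁}  = {ω₂, ω₃, ω₄, ω₅, ω₆}ᶜ
  {ω₂}  = {ω₁, ω₃, ω₄, ω₅, ω₆}ᶜ
  {ω₃}  = {ω₁, ω₂, ω₄, ω₅, ω₆}ᶜ
  {ω₄}  = {ω₁, ω₂, ω₃, ω₅, ω₆}ᶜ
  {ω₅}  = {ω₁, ω₂, ω₃, ω₄, ω₆}ᶜ
  {ω₆}  = {ω₁, ω₂, ω₃, ω₄, ω₅}ᶜ
  {ω₃, ω₄}  = {ω₁, ω₂, ω₅, ω₆}ᶜ
  {ω₄, ω₆}  = {ω₁, ω₂, ω₃, ω₅}ᶜ
  {ω₁, ω₂, ω₄}  = {ω₁, ω₄} ∪ {ω₁, ω₂}
  {ω₁, ω₂, ω₆}  = {ω₁, ω₂} ∪ {ω₂, ω₆}
  {ω₁, ω₃, ω₅}  = {ω₁, ω₅} ∪ {ω₃, ω₅}
  {ω₁, ω₄, ω₅}  = {ω₁, ω₄} ∪ {ω₁, ω₅}
  {ω₁, ω₂, ω₄, ω₅}  = {ω₁, ω₄} ∪ {ω₁, ω₂, ω₅}
  {ω₁, ω₃, ω₄, ω₆}  = {ω₁, ω₄} ∪ {ω₃, ω₄, ω₆}
Round 4: +24 →
  {ω₁, ω₃}  = {ω₁} ∪ {ω₃}
  {ω₁, ω₆}  = {ω₁} ∪ {ω₆}
  {ω₂, ω₃}  = {ω₂} ∪ {ω₃}
  {ω₂, ω₄}  = {ω₂} ∪ {ω₄}
  {ω₂, ω₅}  = {ω₁, ω₃, ω₄, ω₆}ᶜ
  {ω₃, ω₆}  = {ω₁, ω₂, ω₄, ω₅}ᶜ
  {ω₄, ω₅}  = {ω₅} ∪ {ω₄}
  {ω₅, ω₆}  = {ω₆} ∪ {ω₅}
  {ω₁, ω₂, ω₃}  = {ω₁, ω₂} ∪ {ω₃}
  {ω₁, ω₃, ω₄}  = {ω₃, ω₄} ∪ {ω₁}
  {ω₁, ω₄, ω₆}  = {ω₁} ∪ {ω₄, ω₆}
  {ω₁, ω₅, ω₆}  = {ω₆} ∪ {ω₁, ω₅}
  {ω₂, ω₃, ω₄}  = {ω₃, ω₄} ∪ {ω₂}
  {ω₂, ω₃, ω₅}  = {ω₂} ∪ {ω₃, ω₅}
  {ω₂, ω₃, ω₆}  = {ω₁, ω₄, ω₅}ᶜ
  {ω₂, ω₄, ω₆}  = {ω₁, ω₃, ω₅}ᶜ
  {ω₂, ω₅, ω₆}  = {ω₂, ω₆} ∪ {ω₅}
  {ω₃, ω₄, ω₅}  = {ω₁, ω₂, ω₆}ᶜ
  {ω₃, ω₅, ω₆}  = {ω₁, ω₂, ω₄}ᶜ
  {ω₄, ω₅, ω₆}  = {ω₅} ∪ {ω₄, ω₆}
  {ω₁, ω₂, ω₃, ω₄}  = {ω₃, ω₄} ∪ {ω₁, ω₂}
  {ω₁, ω₂, ω₃, ω₆}  = {ω₃} ∪ {ω₁, ω₂, ω₆}
  {ω₁, ω₃, ω₅, ω₆}  = {ω₁, ω₃, ω₅} ∪ {ω₆}
  {ω₁, ω₄, ω₅, ω₆}  = {ω₁, ω₄, ω₅} ∪ {ω₆}
Round 5: +4 →
  {ω₁, ω₃, ω₆}  = {ω₁, ω₆} ∪ {ω₁, ω₃}
  {ω₂, ω₄, ω₅}  = {ω₂, ω₅} ∪ {ω₄, ω₅}
  {ω₂, ω₃, ω₄, ω₅}  = {ω₁, ω₆}ᶜ
  {ω₂, ω₄, ω₅, ω₆}  = {ω₁, ω₃}ᶜ
After Round 6 the family is unchanged; done.

σ(𝒢) = { {}, {ω₁}, {ω₂}, {ω₃}, {ω₄}, {ω₅}, {ω₆}, {ω₁, ω₂}, {ω₁, ω₃}, {ω₁, ω₄}, {ω₁, ω₅}, {ω₁, ω₆}, {ω₂, ω₃}, {ω₂, ω₄}, {ω₂, ω₅}, {ω₂, ω₆}, {ω₃, ω₄}, {ω₃, ω₅}, {ω₃, ω₆}, {ω₄, ω₅}, {ω₄, ω₆}, {ω₅, ω₆}, {ω₁, ω₂, ω₃}, {ω₁, ω₂, ω₄}, {ω₁, ω₂, ω₅}, {ω₁, ω₂, ω₆}, {ω₁, ω₃, ω₄}, {ω₁, ω₃, ω₅}, {ω₁, ω₃, ω₆}, {ω₁, ω₄, ω₅}, {ω₁, ω₄, ω₆}, {ω₁, ω₅, ω₆}, {ω₂, ω₃, ω₄}, {ω₂, ω₃, ω₅}, {ω₂, ω₃, ω₆}, {ω₂, ω₄, ω₅}, {ω₂, ω₄, ω₆}, {ω₂, ω₅, ω₆}, {ω₃, ω₄, ω₅}, {ω₃, ω₄, ω₆}, {ω₃, ω₅, ω₆}, {ω₄, ω₅, ω₆}, {ω₁, ω₂, ω₃, ω₄}, {ω₁, ω₂, ω₃, ω₅}, {ω₁, ω₂, ω₃, ω₆}, {ω₁, ω₂, ω₄, ω₅}, {ω₁, ω₂, ω₄, ω₆}, {ω₁, ω₂, ω₅, ω₆}, {ω₁, ω₃, ω₄, ω₅}, {ω₁, ω₃, ω₄, ω₆}, {ω₁, ω₃, ω₅, ω₆}, {ω₁, ω₄, ω₅, ω₆}, {ω₂, ω₃, ω₄, ω₅}, {ω₂, ω₃, ω₄, ω₆}, {ω₂, ω₃, ω₅, ω₆}, {ω₂, ω₄, ω₅, ω₆}, {ω₃, ω₄, ω₅, ω₆}, {ω₁, ω₂, ω₃, ω₄, ω₅}, {ω₁, ω₂, ω₃, ω₄, ω₆}, {ω₁, ω₂, ω₃, ω₅, ω₆}, {ω₁, ω₂, ω₄, ω₅, ω₆}, {ω₁, ω₃, ω₄, ω₅, ω₆}, {ω₂, ω₃, ω₄, ω₅, ω₆}, S }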